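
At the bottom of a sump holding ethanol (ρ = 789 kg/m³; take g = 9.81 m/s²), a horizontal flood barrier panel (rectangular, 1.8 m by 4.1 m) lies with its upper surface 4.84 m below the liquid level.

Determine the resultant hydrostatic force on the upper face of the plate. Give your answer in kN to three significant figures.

γ = ρg = 789 × 9.81 / 1000 = 7.74009 kN/m³.
The plate is horizontal, so pressure is uniform at p = γ·h = 7.74009 × 4.84 = 37.462 kN/m².
A = 1.8 × 4.1 = 7.38 m².
F = p·A = 37.462 × 7.38 = 276.47 kN.

F ≈ 276 kN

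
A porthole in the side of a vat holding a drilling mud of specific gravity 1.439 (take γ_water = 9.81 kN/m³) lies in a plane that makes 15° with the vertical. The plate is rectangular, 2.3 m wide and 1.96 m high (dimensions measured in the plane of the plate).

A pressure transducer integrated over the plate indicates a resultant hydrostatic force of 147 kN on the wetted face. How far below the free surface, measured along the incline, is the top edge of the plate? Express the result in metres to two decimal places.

y_top ≈ 1.41 m

γ = 1.439 × 9.81 = 14.11659 kN/m³.
A = 2.3 × 1.96 = 4.508 m².
From F = γ·h_c·A, the centroid depth is h_c = 147/(14.11659 × 4.508) = 2.30996 m.
The plate makes 15° with the vertical, i.e. θ = 90° − 15° = 75° to the horizontal. Measuring y along the incline from the free-surface line, vertical depth h = y·sinθ with sinθ = 0.965926.
Along the incline, y_c = h_c/sinθ = 2.30996/0.965926 = 2.39145 m.
The centroid lies 1.96/2 = 0.98 m below the top edge, so the top edge sits at y_top = 2.39145 − 0.98 = 1.41145 m along the incline.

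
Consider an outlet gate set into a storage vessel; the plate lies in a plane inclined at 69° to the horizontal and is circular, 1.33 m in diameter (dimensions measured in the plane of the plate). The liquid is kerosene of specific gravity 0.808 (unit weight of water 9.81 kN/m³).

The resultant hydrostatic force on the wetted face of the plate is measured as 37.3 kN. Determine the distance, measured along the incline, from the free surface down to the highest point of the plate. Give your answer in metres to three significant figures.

y_top ≈ 2.96 m

γ = 0.808 × 9.81 = 7.92648 kN/m³.
A = π(0.665)² = 1.38929 m².
From F = γ·h_c·A, the centroid depth is h_c = 37.3/(7.92648 × 1.38929) = 3.38716 m.
Let θ = 69° be the plate's angle to the horizontal; measure y along the incline from where the plane meets the free surface. Vertical depth h = y·sinθ with sinθ = 0.933580.
Along the incline, y_c = h_c/sinθ = 3.38716/0.933580 = 3.62814 m.
The centroid is at the centre, 0.665 m below the top of the plate, so the highest point sits at y_top = 3.62814 − 0.665 = 2.96314 m along the incline.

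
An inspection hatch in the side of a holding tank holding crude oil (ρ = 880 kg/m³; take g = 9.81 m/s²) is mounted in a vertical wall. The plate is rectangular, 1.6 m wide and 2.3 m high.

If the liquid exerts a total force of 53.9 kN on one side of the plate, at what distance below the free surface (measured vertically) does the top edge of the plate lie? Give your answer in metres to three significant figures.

d_top ≈ 0.547 m

γ = ρg = 880 × 9.81 / 1000 = 8.6328 kN/m³.
A = 1.6 × 2.3 = 3.68 m².
From F = γ·h_c·A, the centroid depth is h_c = 53.9/(8.6328 × 3.68) = 1.69664 m.
The centroid lies 2.3/2 = 1.15 m below the top edge, so the top edge sits at h_top = 1.69664 − 1.15 = 0.54664 m below the surface.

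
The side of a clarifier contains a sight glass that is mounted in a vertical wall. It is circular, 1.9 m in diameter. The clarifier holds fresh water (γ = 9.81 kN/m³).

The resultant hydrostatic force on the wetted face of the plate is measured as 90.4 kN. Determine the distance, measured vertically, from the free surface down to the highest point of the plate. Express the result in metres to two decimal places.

γ = 9.81 kN/m³.
A = π(0.95)² = 2.83529 m².
From F = γ·h_c·A, the centroid depth is h_c = 90.4/(9.81 × 2.83529) = 3.25014 m.
The centroid is at the centre, 0.95 m below the top of the plate, so the highest point sits at h_top = 3.25014 − 0.95 = 2.30014 m below the surface.

d_top ≈ 2.30 m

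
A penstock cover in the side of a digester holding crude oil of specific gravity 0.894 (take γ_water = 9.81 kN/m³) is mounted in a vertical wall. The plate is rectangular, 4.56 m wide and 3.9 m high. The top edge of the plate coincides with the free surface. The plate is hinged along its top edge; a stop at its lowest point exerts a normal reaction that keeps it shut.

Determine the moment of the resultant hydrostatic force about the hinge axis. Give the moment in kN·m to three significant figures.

γ = 0.894 × 9.81 = 8.77014 kN/m³.
The centroid lies 3.9/2 = 1.95 m below the top edge, so the centroid depth is h_c = 1.95 m.
A = 4.56 × 3.9 = 17.784 m².
Resultant F = γ·h_c·A = 8.77014 × 1.95 × 17.784 = 304.138 kN.
I_c = b·h³/12 = 4.56 × 3.9³/12 = 22.5412 m⁴.
Centre of pressure: y_p = y_c + I_c/(y_c·A) = 1.95 + 22.5412/(1.95 × 17.784) = 1.95 + 0.649999 = 2.6 m along the plane.
The resultant acts 1.95 + 0.649999 = 2.6 m (along the plate) below the hinge at the top edge, so the moment about the hinge is M = F × 2.6 = 304.138 × 2.6 = 790.759 kN·m.

M ≈ 791 kN·m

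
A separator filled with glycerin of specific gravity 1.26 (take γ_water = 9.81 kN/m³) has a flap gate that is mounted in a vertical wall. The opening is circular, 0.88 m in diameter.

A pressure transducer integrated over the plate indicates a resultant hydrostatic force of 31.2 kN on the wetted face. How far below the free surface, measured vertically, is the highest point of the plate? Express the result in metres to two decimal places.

γ = 1.26 × 9.81 = 12.3606 kN/m³.
A = π(0.44)² = 0.608212 m².
From F = γ·h_c·A, the centroid depth is h_c = 31.2/(12.3606 × 0.608212) = 4.15011 m.
The centroid is at the centre, 0.44 m below the top of the plate, so the highest point sits at h_top = 4.15011 − 0.44 = 3.71011 m below the surface.

d_top ≈ 3.71 m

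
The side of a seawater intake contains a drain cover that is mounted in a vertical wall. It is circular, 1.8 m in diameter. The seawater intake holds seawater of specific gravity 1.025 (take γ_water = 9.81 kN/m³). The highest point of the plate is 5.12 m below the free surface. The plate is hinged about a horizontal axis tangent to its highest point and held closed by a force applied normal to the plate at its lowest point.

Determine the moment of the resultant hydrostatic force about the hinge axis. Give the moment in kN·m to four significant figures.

γ = 1.025 × 9.81 = 10.05525 kN/m³.
The centroid is at the centre, 0.9 m below the top of the plate, so the centroid depth is h_c = 5.12 + 0.9 = 6.02 m.
A = π(0.9)² = 2.54469 m².
Resultant F = γ·h_c·A = 10.05525 × 6.02 × 2.54469 = 154.037 kN.
I_c = πr⁴/4 = π × 0.9⁴/4 = 0.5153 m⁴.
Centre of pressure: y_p = y_c + I_c/(y_c·A) = 6.02 + 0.5153/(6.02 × 2.54469) = 6.02 + 0.0336379 = 6.05364 m along the plane.
The resultant acts 0.9 + 0.0336379 = 0.933638 m (along the plate) below the hinge at the top edge, so the moment about the hinge is M = F × 0.933638 = 154.037 × 0.933638 = 143.815 kN·m.

M ≈ 143.8 kN·m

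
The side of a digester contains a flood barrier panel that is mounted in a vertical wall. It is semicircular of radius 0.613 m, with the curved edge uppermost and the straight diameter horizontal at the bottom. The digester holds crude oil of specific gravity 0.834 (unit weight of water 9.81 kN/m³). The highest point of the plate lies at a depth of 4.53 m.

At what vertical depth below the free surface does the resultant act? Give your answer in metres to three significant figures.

h_p = 4.89 m

γ = 0.834 × 9.81 = 8.18154 kN/m³.
The centroid lies 4r/(3π) = 0.260165 m above the diameter, so r − 4r/(3π) = 0.613 − 0.260165 = 0.352835 m below the topmost point, so the centroid depth is h_c = 4.53 + 0.352835 = 4.88284 m.
A = πr²/2 = π × 0.613²/2 = 0.590257 m².
Resultant F = γ·h_c·A = 8.18154 × 4.88284 × 0.590257 = 23.5803 kN.
I_c = (π/8 − 8/(9π))·r⁴ = 0.109757 × 0.613⁴ = 0.0154979 m⁴.
Centre of pressure: y_p = y_c + I_c/(y_c·A) = 4.88284 + 0.0154979/(4.88284 × 0.590257) = 4.88284 + 0.00537724 = 4.88822 m along the plane.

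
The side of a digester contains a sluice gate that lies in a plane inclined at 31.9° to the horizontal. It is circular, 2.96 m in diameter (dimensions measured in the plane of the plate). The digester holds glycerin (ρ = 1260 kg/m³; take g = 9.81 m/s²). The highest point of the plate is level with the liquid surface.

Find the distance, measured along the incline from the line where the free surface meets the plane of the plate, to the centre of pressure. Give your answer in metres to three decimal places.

y_p = 1.850 m

γ = ρg = 1260 × 9.81 / 1000 = 12.3606 kN/m³.
Let θ = 31.9° be the plate's angle to the horizontal; measure y along the incline from where the plane meets the free surface. Vertical depth h = y·sinθ with sinθ = 0.528438.
The centroid is at the centre, 1.48 m below the top of the plate, so y_c = 1.48 m and h_c = 1.48 × 0.528438 = 0.782088 m.
A = π(1.48)² = 6.88134 m².
Resultant F = γ·h_c·A = 12.3606 × 0.782088 × 6.88134 = 66.5224 kN.
I_c = πr⁴/4 = π × 1.48⁴/4 = 3.76822 m⁴.
Centre of pressure: y_p = y_c + I_c/(y_c·A) = 1.48 + 3.76822/(1.48 × 6.88134) = 1.48 + 0.37 = 1.85 m along the plane.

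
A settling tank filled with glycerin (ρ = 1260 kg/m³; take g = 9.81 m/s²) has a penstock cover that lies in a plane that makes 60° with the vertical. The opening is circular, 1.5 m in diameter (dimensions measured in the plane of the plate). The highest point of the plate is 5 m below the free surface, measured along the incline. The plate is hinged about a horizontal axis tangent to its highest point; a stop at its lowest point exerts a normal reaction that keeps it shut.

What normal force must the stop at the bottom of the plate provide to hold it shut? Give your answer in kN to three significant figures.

γ = ρg = 1260 × 9.81 / 1000 = 12.3606 kN/m³.
The plate makes 60° with the vertical, i.e. θ = 90° − 60° = 30° to the horizontal. Measuring y along the incline from the free-surface line, vertical depth h = y·sinθ with sinθ = 0.500000.
The centroid is at the centre, 0.75 m below the top of the plate, so y_c = 5 + 0.75 = 5.75 m and h_c = 5.75 × 0.500000 = 2.875 m.
A = π(0.75)² = 1.76715 m².
Resultant F = γ·h_c·A = 12.3606 × 2.875 × 1.76715 = 62.7987 kN.
I_c = πr⁴/4 = π × 0.75⁴/4 = 0.248505 m⁴.
Centre of pressure: y_p = y_c + I_c/(y_c·A) = 5.75 + 0.248505/(5.75 × 1.76715) = 5.75 + 0.0244565 = 5.77446 m along the plane.
The resultant acts 0.75 + 0.0244565 = 0.774456 m (along the plate) below the hinge at the top edge, so the moment about the hinge is M = F × 0.774456 = 62.7987 × 0.774456 = 48.6348 kN·m.
A normal force at the bottom, 1.5 m from the hinge, must supply this moment: P = 48.6348/1.5 = 32.4232 kN.

P ≈ 32.4 kN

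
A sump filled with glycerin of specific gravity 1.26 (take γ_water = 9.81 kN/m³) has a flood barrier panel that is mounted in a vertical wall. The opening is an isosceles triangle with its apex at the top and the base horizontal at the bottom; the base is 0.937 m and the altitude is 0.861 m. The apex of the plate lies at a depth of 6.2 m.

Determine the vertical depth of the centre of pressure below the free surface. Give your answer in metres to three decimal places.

γ = 1.26 × 9.81 = 12.3606 kN/m³.
With the apex up, the centroid sits 2h/3 = 2 × 0.861/3 = 0.574 m below the apex, so the centroid depth is h_c = 6.2 + 0.574 = 6.774 m.
A = ½ × 0.937 × 0.861 = 0.403379 m².
Resultant F = γ·h_c·A = 12.3606 × 6.774 × 0.403379 = 33.7752 kN.
I_c = b·h³/36 = 0.937 × 0.861³/36 = 0.0166129 m⁴.
Centre of pressure: y_p = y_c + I_c/(y_c·A) = 6.774 + 0.0166129/(6.774 × 0.403379) = 6.774 + 0.00607977 = 6.78008 m along the plane.

h_p = 6.780 m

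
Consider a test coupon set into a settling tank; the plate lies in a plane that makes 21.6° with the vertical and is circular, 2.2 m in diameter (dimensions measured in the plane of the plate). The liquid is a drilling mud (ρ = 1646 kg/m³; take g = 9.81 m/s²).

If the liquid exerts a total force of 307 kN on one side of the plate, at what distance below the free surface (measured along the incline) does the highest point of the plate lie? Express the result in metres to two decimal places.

γ = ρg = 1646 × 9.81 / 1000 = 16.14726 kN/m³.
A = π(1.1)² = 3.80133 m².
From F = γ·h_c·A, the centroid depth is h_c = 307/(16.14726 × 3.80133) = 5.00154 m.
The plate makes 21.6° with the vertical, i.e. θ = 90° − 21.6° = 68.4° to the horizontal. Measuring y along the incline from the free-surface line, vertical depth h = y·sinθ with sinθ = 0.929776.
Along the incline, y_c = h_c/sinθ = 5.00154/0.929776 = 5.3793 m.
The centroid is at the centre, 1.1 m below the top of the plate, so the highest point sits at y_top = 5.3793 − 1.1 = 4.2793 m along the incline.

y_top ≈ 4.28 m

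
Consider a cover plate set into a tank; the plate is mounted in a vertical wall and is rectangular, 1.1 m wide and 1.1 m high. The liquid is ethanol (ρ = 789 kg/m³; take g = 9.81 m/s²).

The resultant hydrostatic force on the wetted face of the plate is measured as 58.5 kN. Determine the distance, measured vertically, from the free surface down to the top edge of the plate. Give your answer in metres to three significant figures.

d_top ≈ 5.70 m

γ = ρg = 789 × 9.81 / 1000 = 7.74009 kN/m³.
A = 1.1 × 1.1 = 1.21 m².
From F = γ·h_c·A, the centroid depth is h_c = 58.5/(7.74009 × 1.21) = 6.24632 m.
The centroid lies 1.1/2 = 0.55 m below the top edge, so the top edge sits at h_top = 6.24632 − 0.55 = 5.69632 m below the surface.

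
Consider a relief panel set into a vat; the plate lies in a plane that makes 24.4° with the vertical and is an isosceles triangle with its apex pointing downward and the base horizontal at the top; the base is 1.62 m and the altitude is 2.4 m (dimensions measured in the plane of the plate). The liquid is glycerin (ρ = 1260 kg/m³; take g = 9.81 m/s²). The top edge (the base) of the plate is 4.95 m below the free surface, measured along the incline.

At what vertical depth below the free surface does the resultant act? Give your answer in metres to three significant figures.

h_p = 5.29 m

γ = ρg = 1260 × 9.81 / 1000 = 12.3606 kN/m³.
The plate makes 24.4° with the vertical, i.e. θ = 90° − 24.4° = 65.6° to the horizontal. Measuring y along the incline from the free-surface line, vertical depth h = y·sinθ with sinθ = 0.910684.
With the apex down, the centroid sits h/3 = 2.4/3 = 0.8 m below the base (the top edge), so y_c = 4.95 + 0.8 = 5.75 m and h_c = 5.75 × 0.910684 = 5.23643 m.
A = ½ × 1.62 × 2.4 = 1.944 m².
Resultant F = γ·h_c·A = 12.3606 × 5.23643 × 1.944 = 125.826 kN.
I_c = b·h³/36 = 1.62 × 2.4³/36 = 0.62208 m⁴.
Centre of pressure: y_p = y_c + I_c/(y_c·A) = 5.75 + 0.62208/(5.75 × 1.944) = 5.75 + 0.0556522 = 5.80565 m along the plane.
Vertically, h_p = y_p·sinθ = 5.80565 × 0.910684 = 5.28711 m.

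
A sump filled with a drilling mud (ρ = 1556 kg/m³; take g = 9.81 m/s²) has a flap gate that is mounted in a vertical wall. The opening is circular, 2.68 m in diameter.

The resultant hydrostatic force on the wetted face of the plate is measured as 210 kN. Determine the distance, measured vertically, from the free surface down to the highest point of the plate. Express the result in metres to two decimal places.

d_top ≈ 1.10 m

γ = ρg = 1556 × 9.81 / 1000 = 15.26436 kN/m³.
A = π(1.34)² = 5.64104 m².
From F = γ·h_c·A, the centroid depth is h_c = 210/(15.26436 × 5.64104) = 2.43883 m.
The centroid is at the centre, 1.34 m below the top of the plate, so the highest point sits at h_top = 2.43883 − 1.34 = 1.09883 m below the surface.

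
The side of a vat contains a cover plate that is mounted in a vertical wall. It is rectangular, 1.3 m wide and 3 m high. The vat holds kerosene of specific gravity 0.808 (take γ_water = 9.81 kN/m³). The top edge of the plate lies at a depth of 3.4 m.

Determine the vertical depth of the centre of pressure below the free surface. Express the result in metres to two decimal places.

γ = 0.808 × 9.81 = 7.92648 kN/m³.
The centroid lies 3/2 = 1.5 m below the top edge, so the centroid depth is h_c = 3.4 + 1.5 = 4.9 m.
A = 1.3 × 3 = 3.9 m².
Resultant F = γ·h_c·A = 7.92648 × 4.9 × 3.9 = 151.475 kN.
I_c = b·h³/12 = 1.3 × 3³/12 = 2.925 m⁴.
Centre of pressure: y_p = y_c + I_c/(y_c·A) = 4.9 + 2.925/(4.9 × 3.9) = 4.9 + 0.153061 = 5.05306 m along the plane.

h_p = 5.05 m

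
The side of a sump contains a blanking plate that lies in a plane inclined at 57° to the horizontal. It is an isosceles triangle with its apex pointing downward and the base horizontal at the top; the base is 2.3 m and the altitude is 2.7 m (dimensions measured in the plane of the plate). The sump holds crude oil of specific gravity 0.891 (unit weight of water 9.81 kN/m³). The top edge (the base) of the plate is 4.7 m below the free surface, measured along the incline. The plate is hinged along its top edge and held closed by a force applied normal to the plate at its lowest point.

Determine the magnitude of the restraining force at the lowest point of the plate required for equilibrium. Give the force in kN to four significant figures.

γ = 0.891 × 9.81 = 8.74071 kN/m³.
Let θ = 57° be the plate's angle to the horizontal; measure y along the incline from where the plane meets the free surface. Vertical depth h = y·sinθ with sinθ = 0.838671.
With the apex down, the centroid sits h/3 = 2.7/3 = 0.9 m below the base (the top edge), so y_c = 4.7 + 0.9 = 5.6 m and h_c = 5.6 × 0.838671 = 4.69656 m.
A = ½ × 2.3 × 2.7 = 3.105 m².
Resultant F = γ·h_c·A = 8.74071 × 4.69656 × 3.105 = 127.464 kN.
I_c = b·h³/36 = 2.3 × 2.7³/36 = 1.25753 m⁴.
Centre of pressure: y_p = y_c + I_c/(y_c·A) = 5.6 + 1.25753/(5.6 × 3.105) = 5.6 + 0.0723217 = 5.67232 m along the plane.
The resultant acts 0.9 + 0.0723217 = 0.972322 m (along the plate) below the hinge at the top edge, so the moment about the hinge is M = F × 0.972322 = 127.464 × 0.972322 = 123.936 kN·m.
A normal force at the bottom, 2.7 m from the hinge, must supply this moment: P = 123.936/2.7 = 45.9022 kN.

P ≈ 45.90 kN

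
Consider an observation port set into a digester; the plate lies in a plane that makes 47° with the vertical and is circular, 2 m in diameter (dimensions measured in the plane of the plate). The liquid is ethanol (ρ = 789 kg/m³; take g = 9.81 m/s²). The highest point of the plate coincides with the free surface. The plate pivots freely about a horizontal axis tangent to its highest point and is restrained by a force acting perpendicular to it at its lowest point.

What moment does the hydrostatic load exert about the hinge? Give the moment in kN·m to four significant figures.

M ≈ 20.73 kN·m

γ = ρg = 789 × 9.81 / 1000 = 7.74009 kN/m³.
The plate makes 47° with the vertical, i.e. θ = 90° − 47° = 43° to the horizontal. Measuring y along the incline from the free-surface line, vertical depth h = y·sinθ with sinθ = 0.681998.
The centroid is at the centre, 1 m below the top of the plate, so y_c = 1 m and h_c = 1 × 0.681998 = 0.681998 m.
A = π(1)² = 3.14159 m².
Resultant F = γ·h_c·A = 7.74009 × 0.681998 × 3.14159 = 16.5836 kN.
I_c = πr⁴/4 = π × 1⁴/4 = 0.785398 m⁴.
Centre of pressure: y_p = y_c + I_c/(y_c·A) = 1 + 0.785398/(1 × 3.14159) = 1 + 0.25 = 1.25 m along the plane.
The resultant acts 1 + 0.25 = 1.25 m (along the plate) below the hinge at the top edge, so the moment about the hinge is M = F × 1.25 = 16.5836 × 1.25 = 20.7295 kN·m.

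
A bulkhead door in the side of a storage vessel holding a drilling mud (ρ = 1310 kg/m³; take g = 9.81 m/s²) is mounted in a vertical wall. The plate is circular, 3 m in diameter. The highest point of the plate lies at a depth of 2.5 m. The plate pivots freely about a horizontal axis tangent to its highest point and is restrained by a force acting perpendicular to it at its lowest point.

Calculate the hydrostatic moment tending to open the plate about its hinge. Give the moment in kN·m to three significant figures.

γ = ρg = 1310 × 9.81 / 1000 = 12.8511 kN/m³.
The centroid is at the centre, 1.5 m below the top of the plate, so the centroid depth is h_c = 2.5 + 1.5 = 4 m.
A = π(1.5)² = 7.06858 m².
Resultant F = γ·h_c·A = 12.8511 × 4 × 7.06858 = 363.356 kN.
I_c = πr⁴/4 = π × 1.5⁴/4 = 3.97608 m⁴.
Centre of pressure: y_p = y_c + I_c/(y_c·A) = 4 + 3.97608/(4 × 7.06858) = 4 + 0.140625 = 4.14062 m along the plane.
The resultant acts 1.5 + 0.140625 = 1.64062 m (along the plate) below the hinge at the top edge, so the moment about the hinge is M = F × 1.64062 = 363.356 × 1.64062 = 596.129 kN·m.

M ≈ 596 kN·m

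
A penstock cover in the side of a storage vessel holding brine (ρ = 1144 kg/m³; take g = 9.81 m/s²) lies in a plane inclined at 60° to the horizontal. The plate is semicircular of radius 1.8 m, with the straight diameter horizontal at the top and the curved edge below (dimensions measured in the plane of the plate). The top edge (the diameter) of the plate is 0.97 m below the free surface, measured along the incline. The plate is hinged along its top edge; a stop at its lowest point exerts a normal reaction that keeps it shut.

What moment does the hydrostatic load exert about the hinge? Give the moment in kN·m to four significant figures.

M ≈ 76.72 kN·m

γ = ρg = 1144 × 9.81 / 1000 = 11.22264 kN/m³.
Let θ = 60° be the plate's angle to the horizontal; measure y along the incline from where the plane meets the free surface. Vertical depth h = y·sinθ with sinθ = 0.866025.
The centroid of a semicircle lies 4r/(3π) = 0.763944 m from the diameter, here below the top edge, so y_c = 0.97 + 0.763944 = 1.73394 m and h_c = 1.73394 × 0.866025 = 1.50164 m.
A = πr²/2 = π × 1.8²/2 = 5.08938 m².
Resultant F = γ·h_c·A = 11.22264 × 1.50164 × 5.08938 = 85.7681 kN.
I_c = (π/8 − 8/(9π))·r⁴ = 0.109757 × 1.8⁴ = 1.15219 m⁴.
Centre of pressure: y_p = y_c + I_c/(y_c·A) = 1.73394 + 1.15219/(1.73394 × 5.08938) = 1.73394 + 0.130565 = 1.86451 m along the plane.
The resultant acts 0.763944 + 0.130565 = 0.894509 m (along the plate) below the hinge at the top edge, so the moment about the hinge is M = F × 0.894509 = 85.7681 × 0.894509 = 76.7203 kN·m.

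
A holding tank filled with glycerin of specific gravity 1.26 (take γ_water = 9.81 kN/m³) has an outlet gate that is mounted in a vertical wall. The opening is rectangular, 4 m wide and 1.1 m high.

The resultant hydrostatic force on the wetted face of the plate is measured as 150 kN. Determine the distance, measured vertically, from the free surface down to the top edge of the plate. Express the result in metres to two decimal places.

d_top ≈ 2.21 m

γ = 1.26 × 9.81 = 12.3606 kN/m³.
A = 4 × 1.1 = 4.4 m².
From F = γ·h_c·A, the centroid depth is h_c = 150/(12.3606 × 4.4) = 2.75803 m.
The centroid lies 1.1/2 = 0.55 m below the top edge, so the top edge sits at h_top = 2.75803 − 0.55 = 2.20803 m below the surface.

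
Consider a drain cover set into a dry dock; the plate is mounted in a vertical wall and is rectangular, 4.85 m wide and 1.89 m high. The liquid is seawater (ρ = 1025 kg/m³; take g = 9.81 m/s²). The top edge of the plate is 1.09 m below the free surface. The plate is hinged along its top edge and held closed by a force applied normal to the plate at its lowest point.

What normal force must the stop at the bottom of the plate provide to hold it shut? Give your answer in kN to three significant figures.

P ≈ 108 kN

γ = ρg = 1025 × 9.81 / 1000 = 10.05525 kN/m³.
The centroid lies 1.89/2 = 0.945 m below the top edge, so the centroid depth is h_c = 1.09 + 0.945 = 2.035 m.
A = 4.85 × 1.89 = 9.1665 m².
Resultant F = γ·h_c·A = 10.05525 × 2.035 × 9.1665 = 187.569 kN.
I_c = b·h³/12 = 4.85 × 1.89³/12 = 2.72864 m⁴.
Centre of pressure: y_p = y_c + I_c/(y_c·A) = 2.035 + 2.72864/(2.035 × 9.1665) = 2.035 + 0.146278 = 2.18128 m along the plane.
The resultant acts 0.945 + 0.146278 = 1.09128 m (along the plate) below the hinge at the top edge, so the moment about the hinge is M = F × 1.09128 = 187.569 × 1.09128 = 204.69 kN·m.
A normal force at the bottom, 1.89 m from the hinge, must supply this moment: P = 204.69/1.89 = 108.302 kN.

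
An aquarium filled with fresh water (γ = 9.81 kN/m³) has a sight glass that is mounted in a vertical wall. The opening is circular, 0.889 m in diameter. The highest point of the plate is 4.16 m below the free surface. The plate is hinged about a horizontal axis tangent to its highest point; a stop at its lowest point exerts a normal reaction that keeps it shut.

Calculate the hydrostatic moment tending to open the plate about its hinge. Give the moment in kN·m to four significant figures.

M ≈ 12.76 kN·m

γ = 9.81 kN/m³.
The centroid is at the centre, 0.4445 m below the top of the plate, so the centroid depth is h_c = 4.16 + 0.4445 = 4.6045 m.
A = π(0.4445)² = 0.620717 m².
Resultant F = γ·h_c·A = 9.81 × 4.6045 × 0.620717 = 28.0379 kN.
I_c = πr⁴/4 = π × 0.4445⁴/4 = 0.0306603 m⁴.
Centre of pressure: y_p = y_c + I_c/(y_c·A) = 4.6045 + 0.0306603/(4.6045 × 0.620717) = 4.6045 + 0.0107275 = 4.61523 m along the plane.
The resultant acts 0.4445 + 0.0107275 = 0.455228 m (along the plate) below the hinge at the top edge, so the moment about the hinge is M = F × 0.455228 = 28.0379 × 0.455228 = 12.7636 kN·m.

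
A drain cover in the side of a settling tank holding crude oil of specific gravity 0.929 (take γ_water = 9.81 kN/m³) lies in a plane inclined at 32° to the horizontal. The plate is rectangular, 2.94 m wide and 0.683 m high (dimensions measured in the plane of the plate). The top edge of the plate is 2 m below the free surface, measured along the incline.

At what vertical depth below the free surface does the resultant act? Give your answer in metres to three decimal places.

γ = 0.929 × 9.81 = 9.11349 kN/m³.
Let θ = 32° be the plate's angle to the horizontal; measure y along the incline from where the plane meets the free surface. Vertical depth h = y·sinθ with sinθ = 0.529919.
The centroid lies 0.683/2 = 0.3415 m below the top edge, so y_c = 2 + 0.3415 = 2.3415 m and h_c = 2.3415 × 0.529919 = 1.24081 m.
A = 2.94 × 0.683 = 2.00802 m².
Resultant F = γ·h_c·A = 9.11349 × 1.24081 × 2.00802 = 22.7069 kN.
I_c = b·h³/12 = 2.94 × 0.683³/12 = 0.0780599 m⁴.
Centre of pressure: y_p = y_c + I_c/(y_c·A) = 2.3415 + 0.0780599/(2.3415 × 2.00802) = 2.3415 + 0.0166022 = 2.3581 m along the plane.
Vertically, h_p = y_p·sinθ = 2.3581 × 0.529919 = 1.2496 m.

h_p = 1.250 m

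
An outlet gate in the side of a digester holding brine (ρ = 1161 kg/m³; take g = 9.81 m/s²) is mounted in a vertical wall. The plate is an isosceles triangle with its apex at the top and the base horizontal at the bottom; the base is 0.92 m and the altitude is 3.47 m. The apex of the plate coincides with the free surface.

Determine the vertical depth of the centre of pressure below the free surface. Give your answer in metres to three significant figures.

γ = ρg = 1161 × 9.81 / 1000 = 11.38941 kN/m³.
With the apex up, the centroid sits 2h/3 = 2 × 3.47/3 = 2.31333 m below the apex, so the centroid depth is h_c = 2.31333 m.
A = ½ × 0.92 × 3.47 = 1.5962 m².
Resultant F = γ·h_c·A = 11.38941 × 2.31333 × 1.5962 = 42.0558 kN.
I_c = b·h³/36 = 0.92 × 3.47³/36 = 1.06776 m⁴.
Centre of pressure: y_p = y_c + I_c/(y_c·A) = 2.31333 + 1.06776/(2.31333 × 1.5962) = 2.31333 + 0.289167 = 2.6025 m along the plane.

h_p = 2.60 m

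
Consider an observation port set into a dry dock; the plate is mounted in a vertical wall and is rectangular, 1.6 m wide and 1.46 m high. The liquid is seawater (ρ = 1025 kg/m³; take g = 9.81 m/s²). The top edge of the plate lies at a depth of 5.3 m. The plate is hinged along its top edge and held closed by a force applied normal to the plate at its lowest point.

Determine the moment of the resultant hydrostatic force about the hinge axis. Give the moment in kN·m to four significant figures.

γ = ρg = 1025 × 9.81 / 1000 = 10.05525 kN/m³.
The centroid lies 1.46/2 = 0.73 m below the top edge, so the centroid depth is h_c = 5.3 + 0.73 = 6.03 m.
A = 1.6 × 1.46 = 2.336 m².
Resultant F = γ·h_c·A = 10.05525 × 6.03 × 2.336 = 141.639 kN.
I_c = b·h³/12 = 1.6 × 1.46³/12 = 0.414951 m⁴.
Centre of pressure: y_p = y_c + I_c/(y_c·A) = 6.03 + 0.414951/(6.03 × 2.336) = 6.03 + 0.0294582 = 6.05946 m along the plane.
The resultant acts 0.73 + 0.0294582 = 0.759458 m (along the plate) below the hinge at the top edge, so the moment about the hinge is M = F × 0.759458 = 141.639 × 0.759458 = 107.569 kN·m.

M ≈ 107.6 kN·m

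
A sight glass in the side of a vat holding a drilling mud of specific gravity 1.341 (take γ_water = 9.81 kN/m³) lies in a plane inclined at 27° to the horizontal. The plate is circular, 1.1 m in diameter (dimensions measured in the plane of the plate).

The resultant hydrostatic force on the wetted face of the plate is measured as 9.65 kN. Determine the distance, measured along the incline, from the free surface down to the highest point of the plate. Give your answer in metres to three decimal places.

γ = 1.341 × 9.81 = 13.15521 kN/m³.
A = π(0.55)² = 0.950332 m².
From F = γ·h_c·A, the centroid depth is h_c = 9.65/(13.15521 × 0.950332) = 0.771888 m.
Let θ = 27° be the plate's angle to the horizontal; measure y along the incline from where the plane meets the free surface. Vertical depth h = y·sinθ with sinθ = 0.453990.
Along the incline, y_c = h_c/sinθ = 0.771888/0.453990 = 1.70023 m.
The centroid is at the centre, 0.55 m below the top of the plate, so the highest point sits at y_top = 1.70023 − 0.55 = 1.15023 m along the incline.

y_top ≈ 1.150 m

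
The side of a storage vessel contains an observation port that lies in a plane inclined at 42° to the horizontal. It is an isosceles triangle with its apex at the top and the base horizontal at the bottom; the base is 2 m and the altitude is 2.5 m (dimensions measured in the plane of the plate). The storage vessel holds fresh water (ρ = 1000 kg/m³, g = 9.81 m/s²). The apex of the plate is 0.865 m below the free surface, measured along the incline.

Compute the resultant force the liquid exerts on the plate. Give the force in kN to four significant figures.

γ = ρg = 1000 × 9.81 = 9810 N/m³ = 9.81 kN/m³.
Let θ = 42° be the plate's angle to the horizontal; measure y along the incline from where the plane meets the free surface. Vertical depth h = y·sinθ with sinθ = 0.669131.
With the apex up, the centroid sits 2h/3 = 2 × 2.5/3 = 1.66667 m below the apex, so y_c = 0.865 + 1.66667 = 2.53167 m and h_c = 2.53167 × 0.669131 = 1.69402 m.
A = ½ × 2 × 2.5 = 2.5 m².
Resultant F = γ·h_c·A = 9.81 × 1.69402 × 2.5 = 41.5458 kN.

F ≈ 41.55 kN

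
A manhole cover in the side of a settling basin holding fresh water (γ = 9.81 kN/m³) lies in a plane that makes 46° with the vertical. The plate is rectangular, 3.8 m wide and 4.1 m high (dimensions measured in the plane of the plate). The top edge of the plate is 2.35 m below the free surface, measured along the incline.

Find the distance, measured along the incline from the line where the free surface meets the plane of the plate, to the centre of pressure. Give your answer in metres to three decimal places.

y_p = 4.718 m

γ = 9.81 kN/m³.
The plate makes 46° with the vertical, i.e. θ = 90° − 46° = 44° to the horizontal. Measuring y along the incline from the free-surface line, vertical depth h = y·sinθ with sinθ = 0.694658.
The centroid lies 4.1/2 = 2.05 m below the top edge, so y_c = 2.35 + 2.05 = 4.4 m and h_c = 4.4 × 0.694658 = 3.0565 m.
A = 3.8 × 4.1 = 15.58 m².
Resultant F = γ·h_c·A = 9.81 × 3.0565 × 15.58 = 467.155 kN.
I_c = b·h³/12 = 3.8 × 4.1³/12 = 21.825 m⁴.
Centre of pressure: y_p = y_c + I_c/(y_c·A) = 4.4 + 21.825/(4.4 × 15.58) = 4.4 + 0.318371 = 4.71837 m along the plane.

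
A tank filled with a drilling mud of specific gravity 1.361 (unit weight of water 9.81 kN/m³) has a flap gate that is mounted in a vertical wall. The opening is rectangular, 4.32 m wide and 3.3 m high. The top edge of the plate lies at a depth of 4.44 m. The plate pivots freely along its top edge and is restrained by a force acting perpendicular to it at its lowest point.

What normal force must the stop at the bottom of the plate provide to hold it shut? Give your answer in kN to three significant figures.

γ = 1.361 × 9.81 = 13.35141 kN/m³.
The centroid lies 3.3/2 = 1.65 m below the top edge, so the centroid depth is h_c = 4.44 + 1.65 = 6.09 m.
A = 4.32 × 3.3 = 14.256 m².
Resultant F = γ·h_c·A = 13.35141 × 6.09 × 14.256 = 1159.16 kN.
I_c = b·h³/12 = 4.32 × 3.3³/12 = 12.9373 m⁴.
Centre of pressure: y_p = y_c + I_c/(y_c·A) = 6.09 + 12.9373/(6.09 × 14.256) = 6.09 + 0.149015 = 6.23902 m along the plane.
The resultant acts 1.65 + 0.149015 = 1.79901 m (along the plate) below the hinge at the top edge, so the moment about the hinge is M = F × 1.79901 = 1159.16 × 1.79901 = 2085.34 kN·m.
A normal force at the bottom, 3.3 m from the hinge, must supply this moment: P = 2085.34/3.3 = 631.921 kN.

P ≈ 632 kN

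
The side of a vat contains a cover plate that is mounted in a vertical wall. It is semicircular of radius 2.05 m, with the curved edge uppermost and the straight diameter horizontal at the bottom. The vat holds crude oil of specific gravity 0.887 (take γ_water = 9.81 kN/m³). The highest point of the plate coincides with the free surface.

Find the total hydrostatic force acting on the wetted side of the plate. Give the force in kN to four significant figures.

γ = 0.887 × 9.81 = 8.70147 kN/m³.
The centroid lies 4r/(3π) = 0.870047 m above the diameter, so r − 4r/(3π) = 2.05 − 0.870047 = 1.17995 m below the topmost point, so the centroid depth is h_c = 1.17995 m.
A = πr²/2 = π × 2.05²/2 = 6.60127 m².
Resultant F = γ·h_c·A = 8.70147 × 1.17995 × 6.60127 = 67.7772 kN.

F ≈ 67.78 kN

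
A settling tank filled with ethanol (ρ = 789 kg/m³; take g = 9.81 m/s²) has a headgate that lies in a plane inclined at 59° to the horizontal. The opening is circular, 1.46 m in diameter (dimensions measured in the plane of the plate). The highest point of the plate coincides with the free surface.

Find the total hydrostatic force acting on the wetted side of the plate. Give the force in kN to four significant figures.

F ≈ 8.108 kN

γ = ρg = 789 × 9.81 / 1000 = 7.74009 kN/m³.
Let θ = 59° be the plate's angle to the horizontal; measure y along the incline from where the plane meets the free surface. Vertical depth h = y·sinθ with sinθ = 0.857167.
The centroid is at the centre, 0.73 m below the top of the plate, so y_c = 0.73 m and h_c = 0.73 × 0.857167 = 0.625732 m.
A = π(0.73)² = 1.67415 m².
Resultant F = γ·h_c·A = 7.74009 × 0.625732 × 1.67415 = 8.10828 kN.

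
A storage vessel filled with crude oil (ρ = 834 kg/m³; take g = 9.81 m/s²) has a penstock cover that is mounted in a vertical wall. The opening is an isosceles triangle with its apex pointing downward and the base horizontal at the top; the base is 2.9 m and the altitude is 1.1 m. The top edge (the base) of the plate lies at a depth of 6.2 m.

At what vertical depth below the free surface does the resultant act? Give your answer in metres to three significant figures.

h_p = 6.58 m

γ = ρg = 834 × 9.81 / 1000 = 8.18154 kN/m³.
With the apex down, the centroid sits h/3 = 1.1/3 = 0.366667 m below the base (the top edge), so the centroid depth is h_c = 6.2 + 0.366667 = 6.56667 m.
A = ½ × 2.9 × 1.1 = 1.595 m².
Resultant F = γ·h_c·A = 8.18154 × 6.56667 × 1.595 = 85.6921 kN.
I_c = b·h³/36 = 2.9 × 1.1³/36 = 0.107219 m⁴.
Centre of pressure: y_p = y_c + I_c/(y_c·A) = 6.56667 + 0.107219/(6.56667 × 1.595) = 6.56667 + 0.0102368 = 6.57691 m along the plane.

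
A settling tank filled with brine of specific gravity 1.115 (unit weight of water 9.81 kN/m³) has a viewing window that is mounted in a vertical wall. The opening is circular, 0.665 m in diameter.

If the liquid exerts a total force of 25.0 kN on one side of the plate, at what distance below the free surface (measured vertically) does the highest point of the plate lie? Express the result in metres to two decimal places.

γ = 1.115 × 9.81 = 10.93815 kN/m³.
A = π(0.3325)² = 0.347323 m².
From F = γ·h_c·A, the centroid depth is h_c = 25.0/(10.93815 × 0.347323) = 6.58056 m.
The centroid is at the centre, 0.3325 m below the top of the plate, so the highest point sits at h_top = 6.58056 − 0.3325 = 6.24806 m below the surface.

d_top ≈ 6.25 m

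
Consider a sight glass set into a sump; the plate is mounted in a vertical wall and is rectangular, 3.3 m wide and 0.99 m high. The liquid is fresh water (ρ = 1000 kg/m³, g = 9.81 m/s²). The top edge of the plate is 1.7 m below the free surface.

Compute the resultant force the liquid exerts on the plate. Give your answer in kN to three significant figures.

γ = ρg = 1000 × 9.81 = 9810 N/m³ = 9.81 kN/m³.
The centroid lies 0.99/2 = 0.495 m below the top edge, so the centroid depth is h_c = 1.7 + 0.495 = 2.195 m.
A = 3.3 × 0.99 = 3.267 m².
Resultant F = γ·h_c·A = 9.81 × 2.195 × 3.267 = 70.3481 kN.

F ≈ 70.3 kN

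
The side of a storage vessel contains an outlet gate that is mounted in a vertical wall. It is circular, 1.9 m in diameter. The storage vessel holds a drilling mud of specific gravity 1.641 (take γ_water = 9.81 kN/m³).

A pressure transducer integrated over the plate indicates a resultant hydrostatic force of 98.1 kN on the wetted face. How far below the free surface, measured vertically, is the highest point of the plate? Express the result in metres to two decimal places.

γ = 1.641 × 9.81 = 16.09821 kN/m³.
A = π(0.95)² = 2.83529 m².
From F = γ·h_c·A, the centroid depth is h_c = 98.1/(16.09821 × 2.83529) = 2.14928 m.
The centroid is at the centre, 0.95 m below the top of the plate, so the highest point sits at h_top = 2.14928 − 0.95 = 1.19928 m below the surface.

d_top ≈ 1.20 m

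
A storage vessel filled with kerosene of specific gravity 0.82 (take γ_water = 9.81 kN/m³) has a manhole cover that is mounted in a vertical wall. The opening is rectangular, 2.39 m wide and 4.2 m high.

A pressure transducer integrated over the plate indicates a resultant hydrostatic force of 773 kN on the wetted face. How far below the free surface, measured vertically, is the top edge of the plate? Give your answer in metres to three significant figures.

γ = 0.82 × 9.81 = 8.0442 kN/m³.
A = 2.39 × 4.2 = 10.038 m².
From F = γ·h_c·A, the centroid depth is h_c = 773/(8.0442 × 10.038) = 9.57303 m.
The centroid lies 4.2/2 = 2.1 m below the top edge, so the top edge sits at h_top = 9.57303 − 2.1 = 7.47303 m below the surface.

d_top ≈ 7.47 m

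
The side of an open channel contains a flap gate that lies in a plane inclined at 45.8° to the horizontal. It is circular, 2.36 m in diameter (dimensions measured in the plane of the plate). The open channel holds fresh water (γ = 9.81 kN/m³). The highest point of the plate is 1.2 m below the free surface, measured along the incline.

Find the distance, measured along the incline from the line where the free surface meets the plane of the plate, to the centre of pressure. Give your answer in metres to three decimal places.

γ = 9.81 kN/m³.
Let θ = 45.8° be the plate's angle to the horizontal; measure y along the incline from where the plane meets the free surface. Vertical depth h = y·sinθ with sinθ = 0.716911.
The centroid is at the centre, 1.18 m below the top of the plate, so y_c = 1.2 + 1.18 = 2.38 m and h_c = 2.38 × 0.716911 = 1.70625 m.
A = π(1.18)² = 4.37435 m².
Resultant F = γ·h_c·A = 9.81 × 1.70625 × 4.37435 = 73.2192 kN.
I_c = πr⁴/4 = π × 1.18⁴/4 = 1.52271 m⁴.
Centre of pressure: y_p = y_c + I_c/(y_c·A) = 2.38 + 1.52271/(2.38 × 4.37435) = 2.38 + 0.14626 = 2.52626 m along the plane.

y_p = 2.526 m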